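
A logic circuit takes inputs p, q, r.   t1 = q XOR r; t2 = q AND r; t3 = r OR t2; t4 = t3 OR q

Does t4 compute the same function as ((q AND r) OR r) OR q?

Yes

t2 = q AND r
t3 = r OR t2 = r OR (q AND r)
t4 = t3 OR q = (r OR (q AND r)) OR q
At p=0, q=0, r=0: circuit gives 0, formula gives 0.
At p=0, q=0, r=1: circuit gives 1, formula gives 1.
Agrees on all 8 inputs.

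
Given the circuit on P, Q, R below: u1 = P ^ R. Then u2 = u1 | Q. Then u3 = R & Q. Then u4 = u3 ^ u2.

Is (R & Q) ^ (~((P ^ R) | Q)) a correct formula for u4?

u1 = P ^ R
u2 = u1 | Q = (P ^ R) | Q
u3 = R & Q
u4 = u3 ^ u2 = (R & Q) ^ ((P ^ R) | Q)
At P=0, Q=0, R=0: circuit gives 0, formula gives 1.

No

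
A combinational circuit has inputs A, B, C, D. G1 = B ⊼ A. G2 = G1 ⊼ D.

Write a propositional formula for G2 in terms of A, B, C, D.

(B ⊼ A) ⊼ D

G1 = B ⊼ A
G2 = G1 ⊼ D = (B ⊼ A) ⊼ D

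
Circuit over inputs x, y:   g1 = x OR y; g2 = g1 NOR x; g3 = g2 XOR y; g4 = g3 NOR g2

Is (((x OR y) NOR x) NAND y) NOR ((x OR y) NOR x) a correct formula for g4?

No

g1 = x OR y
g2 = g1 NOR x = (x OR y) NOR x
g3 = g2 XOR y = ((x OR y) NOR x) XOR y
g4 = g3 NOR g2 = (((x OR y) NOR x) XOR y) NOR ((x OR y) NOR x)
At x=1, y=0: circuit gives 1, formula gives 0.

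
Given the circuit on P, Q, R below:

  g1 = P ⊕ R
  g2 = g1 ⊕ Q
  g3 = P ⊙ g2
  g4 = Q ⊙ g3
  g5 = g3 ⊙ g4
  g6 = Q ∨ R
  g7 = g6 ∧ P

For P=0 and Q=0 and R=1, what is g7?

0

g6 = 0 ∨ 1 = 1
g7 = 1 ∧ 0 = 0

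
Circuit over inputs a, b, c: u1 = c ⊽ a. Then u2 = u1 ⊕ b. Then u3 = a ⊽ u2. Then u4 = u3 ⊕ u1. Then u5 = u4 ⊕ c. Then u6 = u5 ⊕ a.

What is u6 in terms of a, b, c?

(((a ⊽ ((c ⊽ a) ⊕ b)) ⊕ (c ⊽ a)) ⊕ c) ⊕ a

u1 = c ⊽ a
u2 = u1 ⊕ b = (c ⊽ a) ⊕ b
u3 = a ⊽ u2 = a ⊽ ((c ⊽ a) ⊕ b)
u4 = u3 ⊕ u1 = (a ⊽ ((c ⊽ a) ⊕ b)) ⊕ (c ⊽ a)
u5 = u4 ⊕ c = ((a ⊽ ((c ⊽ a) ⊕ b)) ⊕ (c ⊽ a)) ⊕ c
u6 = u5 ⊕ a = (((a ⊽ ((c ⊽ a) ⊕ b)) ⊕ (c ⊽ a)) ⊕ c) ⊕ a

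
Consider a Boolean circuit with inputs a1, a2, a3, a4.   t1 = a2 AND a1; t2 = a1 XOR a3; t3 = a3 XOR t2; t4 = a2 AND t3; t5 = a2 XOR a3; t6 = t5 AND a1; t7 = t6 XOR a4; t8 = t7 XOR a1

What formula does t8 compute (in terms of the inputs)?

(((a2 XOR a3) AND a1) XOR a4) XOR a1

t5 = a2 XOR a3
t6 = t5 AND a1 = (a2 XOR a3) AND a1
t7 = t6 XOR a4 = ((a2 XOR a3) AND a1) XOR a4
t8 = t7 XOR a1 = (((a2 XOR a3) AND a1) XOR a4) XOR a1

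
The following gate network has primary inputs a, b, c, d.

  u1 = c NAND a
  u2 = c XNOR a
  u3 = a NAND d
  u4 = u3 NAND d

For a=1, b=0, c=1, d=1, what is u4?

u3 = 1 NAND 1 = 0
u4 = 0 NAND 1 = 1

1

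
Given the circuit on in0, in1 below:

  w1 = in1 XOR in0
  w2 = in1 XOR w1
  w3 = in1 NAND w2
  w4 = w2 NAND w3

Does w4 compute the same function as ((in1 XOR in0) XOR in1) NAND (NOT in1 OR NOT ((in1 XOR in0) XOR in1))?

w1 = in1 XOR in0
w2 = in1 XOR w1 = in1 XOR (in1 XOR in0)
w3 = in1 NAND w2 = in1 NAND (in1 XOR (in1 XOR in0))
w4 = w2 NAND w3 = (in1 XOR (in1 XOR in0)) NAND (in1 NAND (in1 XOR (in1 XOR in0)))
At in0=1, in1=0: circuit gives 0, formula gives 0.
At in0=0, in1=0: circuit gives 1, formula gives 1.
Agrees on all 4 inputs.

Yes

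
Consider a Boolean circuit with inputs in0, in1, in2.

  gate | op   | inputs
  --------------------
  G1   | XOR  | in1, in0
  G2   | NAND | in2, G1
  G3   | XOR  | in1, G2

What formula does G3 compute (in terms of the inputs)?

G1 = in1 XOR in0
G2 = in2 NAND G1 = in2 NAND (in1 XOR in0)
G3 = in1 XOR G2 = in1 XOR (in2 NAND (in1 XOR in0))

in1 XOR (in2 NAND (in1 XOR in0))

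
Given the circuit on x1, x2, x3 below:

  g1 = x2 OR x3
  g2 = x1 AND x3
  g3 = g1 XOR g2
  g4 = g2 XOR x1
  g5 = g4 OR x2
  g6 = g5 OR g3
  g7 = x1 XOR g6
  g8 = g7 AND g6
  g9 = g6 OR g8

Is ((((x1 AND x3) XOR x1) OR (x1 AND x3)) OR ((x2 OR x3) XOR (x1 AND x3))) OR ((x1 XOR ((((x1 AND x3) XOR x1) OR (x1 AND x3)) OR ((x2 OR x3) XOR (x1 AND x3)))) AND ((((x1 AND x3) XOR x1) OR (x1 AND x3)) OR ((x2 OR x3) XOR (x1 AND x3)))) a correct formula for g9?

No

g1 = x2 OR x3
g2 = x1 AND x3
g3 = g1 XOR g2 = (x2 OR x3) XOR (x1 AND x3)
g4 = g2 XOR x1 = (x1 AND x3) XOR x1
g5 = g4 OR x2 = ((x1 AND x3) XOR x1) OR x2
g6 = g5 OR g3 = (((x1 AND x3) XOR x1) OR x2) OR ((x2 OR x3) XOR (x1 AND x3))
g7 = x1 XOR g6 = x1 XOR ((((x1 AND x3) XOR x1) OR x2) OR ((x2 OR x3) XOR (x1 AND x3)))
g8 = g7 AND g6 = (x1 XOR ((((x1 AND x3) XOR x1) OR x2) OR ((x2 OR x3) XOR (x1 AND x3)))) AND ((((x1 AND x3) XOR x1) OR x2) OR ((x2 OR x3) XOR (x1 AND x3)))
g9 = g6 OR g8 = ((((x1 AND x3) XOR x1) OR x2) OR ((x2 OR x3) XOR (x1 AND x3))) OR ((x1 XOR ((((x1 AND x3) XOR x1) OR x2) OR ((x2 OR x3) XOR (x1 AND x3)))) AND ((((x1 AND x3) XOR x1) OR x2) OR ((x2 OR x3) XOR (x1 AND x3))))
At x1=1, x2=0, x3=1: circuit gives 0, formula gives 1.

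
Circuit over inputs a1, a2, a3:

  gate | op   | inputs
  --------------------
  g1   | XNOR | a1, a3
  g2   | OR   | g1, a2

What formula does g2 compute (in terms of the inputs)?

g1 = a1 XNOR a3
g2 = g1 OR a2 = (a1 XNOR a3) OR a2

(a1 XNOR a3) OR a2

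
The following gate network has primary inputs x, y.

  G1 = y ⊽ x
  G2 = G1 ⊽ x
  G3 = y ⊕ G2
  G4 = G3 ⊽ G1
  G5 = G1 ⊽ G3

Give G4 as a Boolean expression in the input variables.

G1 = y ⊽ x
G2 = G1 ⊽ x = (y ⊽ x) ⊽ x
G3 = y ⊕ G2 = y ⊕ ((y ⊽ x) ⊽ x)
G4 = G3 ⊽ G1 = (y ⊕ ((y ⊽ x) ⊽ x)) ⊽ (y ⊽ x)

(y ⊕ ((y ⊽ x) ⊽ x)) ⊽ (y ⊽ x)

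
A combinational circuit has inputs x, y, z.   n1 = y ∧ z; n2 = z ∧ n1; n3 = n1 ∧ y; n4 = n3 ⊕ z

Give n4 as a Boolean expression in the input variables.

((y ∧ z) ∧ y) ⊕ z

n1 = y ∧ z
n3 = n1 ∧ y = (y ∧ z) ∧ y
n4 = n3 ⊕ z = ((y ∧ z) ∧ y) ⊕ z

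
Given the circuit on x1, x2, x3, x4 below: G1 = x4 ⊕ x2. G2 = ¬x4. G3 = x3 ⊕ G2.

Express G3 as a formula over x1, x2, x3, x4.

x3 ⊕ ¬x4

G2 = ¬x4
G3 = x3 ⊕ G2 = x3 ⊕ ¬x4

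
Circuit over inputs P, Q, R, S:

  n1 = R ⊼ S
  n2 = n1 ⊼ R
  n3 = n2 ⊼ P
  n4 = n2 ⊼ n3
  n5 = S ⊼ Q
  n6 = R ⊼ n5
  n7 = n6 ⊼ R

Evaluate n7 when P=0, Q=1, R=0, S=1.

1

n5 = 1 ⊼ 1 = 0
n6 = 0 ⊼ 0 = 1
n7 = 1 ⊼ 0 = 1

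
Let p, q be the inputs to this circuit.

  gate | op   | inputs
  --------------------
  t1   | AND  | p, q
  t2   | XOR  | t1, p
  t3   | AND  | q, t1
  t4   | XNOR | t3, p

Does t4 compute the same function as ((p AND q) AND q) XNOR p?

t1 = p AND q
t3 = q AND t1 = q AND (p AND q)
t4 = t3 XNOR p = (q AND (p AND q)) XNOR p
At p=1, q=0: circuit gives 0, formula gives 0.
At p=0, q=0: circuit gives 1, formula gives 1.
Agrees on all 4 inputs.

Yes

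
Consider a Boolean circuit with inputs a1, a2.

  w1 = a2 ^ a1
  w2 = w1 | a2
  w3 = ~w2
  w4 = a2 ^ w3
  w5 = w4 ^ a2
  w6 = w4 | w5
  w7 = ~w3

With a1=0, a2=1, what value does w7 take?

1

w1 = 1 ^ 0 = 1
w2 = 1 | 1 = 1
w3 = ~1 = 0
w7 = ~0 = 1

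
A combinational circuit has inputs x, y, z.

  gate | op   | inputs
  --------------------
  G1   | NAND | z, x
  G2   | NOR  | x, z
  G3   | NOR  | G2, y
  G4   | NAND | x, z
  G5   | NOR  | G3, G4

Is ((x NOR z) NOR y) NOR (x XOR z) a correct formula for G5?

No

G2 = x NOR z
G3 = G2 NOR y = (x NOR z) NOR y
G4 = x NAND z
G5 = G3 NOR G4 = ((x NOR z) NOR y) NOR (x NAND z)
At x=0, y=0, z=0: circuit gives 0, formula gives 1.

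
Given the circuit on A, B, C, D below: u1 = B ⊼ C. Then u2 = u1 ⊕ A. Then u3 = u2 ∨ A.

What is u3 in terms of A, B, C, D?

u1 = B ⊼ C
u2 = u1 ⊕ A = (B ⊼ C) ⊕ A
u3 = u2 ∨ A = ((B ⊼ C) ⊕ A) ∨ A

((B ⊼ C) ⊕ A) ∨ A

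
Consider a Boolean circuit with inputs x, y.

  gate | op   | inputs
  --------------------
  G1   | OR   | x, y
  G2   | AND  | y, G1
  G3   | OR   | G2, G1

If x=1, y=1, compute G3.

G1 = 1 OR 1 = 1
G2 = 1 AND 1 = 1
G3 = 1 OR 1 = 1

1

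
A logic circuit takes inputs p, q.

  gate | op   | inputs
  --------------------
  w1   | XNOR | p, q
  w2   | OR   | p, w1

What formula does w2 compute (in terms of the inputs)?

p OR (p XNOR q)

w1 = p XNOR q
w2 = p OR w1 = p OR (p XNOR q)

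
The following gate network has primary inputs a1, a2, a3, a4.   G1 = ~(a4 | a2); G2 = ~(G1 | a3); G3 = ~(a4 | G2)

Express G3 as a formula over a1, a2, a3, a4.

~(a4 | (~((~(a4 | a2)) | a3)))

G1 = ~(a4 | a2)
G2 = ~(G1 | a3) = ~((~(a4 | a2)) | a3)
G3 = ~(a4 | G2) = ~(a4 | (~((~(a4 | a2)) | a3)))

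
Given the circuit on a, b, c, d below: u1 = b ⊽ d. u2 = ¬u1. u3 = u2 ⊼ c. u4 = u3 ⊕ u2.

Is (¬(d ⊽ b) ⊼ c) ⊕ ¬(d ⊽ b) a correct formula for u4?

u1 = b ⊽ d
u2 = ¬u1 = ¬(b ⊽ d)
u3 = u2 ⊼ c = ¬(b ⊽ d) ⊼ c
u4 = u3 ⊕ u2 = (¬(b ⊽ d) ⊼ c) ⊕ ¬(b ⊽ d)
At a=0, b=0, c=0, d=1: circuit gives 0, formula gives 0.
At a=0, b=0, c=0, d=0: circuit gives 1, formula gives 1.
Agrees on all 16 inputs.

Yes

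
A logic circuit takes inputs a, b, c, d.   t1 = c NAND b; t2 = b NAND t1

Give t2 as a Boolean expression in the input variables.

t1 = c NAND b
t2 = b NAND t1 = b NAND (c NAND b)

b NAND (c NAND b)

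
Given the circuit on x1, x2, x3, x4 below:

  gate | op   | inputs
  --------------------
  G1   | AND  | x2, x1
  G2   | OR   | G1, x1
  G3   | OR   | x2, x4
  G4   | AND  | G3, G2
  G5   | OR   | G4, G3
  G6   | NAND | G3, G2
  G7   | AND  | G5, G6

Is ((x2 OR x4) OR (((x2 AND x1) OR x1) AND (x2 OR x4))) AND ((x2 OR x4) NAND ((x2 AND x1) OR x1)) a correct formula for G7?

G1 = x2 AND x1
G2 = G1 OR x1 = (x2 AND x1) OR x1
G3 = x2 OR x4
G4 = G3 AND G2 = (x2 OR x4) AND ((x2 AND x1) OR x1)
G5 = G4 OR G3 = ((x2 OR x4) AND ((x2 AND x1) OR x1)) OR (x2 OR x4)
G6 = G3 NAND G2 = (x2 OR x4) NAND ((x2 AND x1) OR x1)
G7 = G5 AND G6 = (((x2 OR x4) AND ((x2 AND x1) OR x1)) OR (x2 OR x4)) AND ((x2 OR x4) NAND ((x2 AND x1) OR x1))
At x1=0, x2=0, x3=0, x4=0: circuit gives 0, formula gives 0.
At x1=0, x2=0, x3=0, x4=1: circuit gives 1, formula gives 1.
Agrees on all 16 inputs.

Yes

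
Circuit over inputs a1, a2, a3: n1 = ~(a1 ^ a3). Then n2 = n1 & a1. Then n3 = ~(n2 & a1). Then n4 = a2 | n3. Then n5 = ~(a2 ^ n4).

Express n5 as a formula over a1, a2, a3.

n1 = ~(a1 ^ a3)
n2 = n1 & a1 = (~(a1 ^ a3)) & a1
n3 = ~(n2 & a1) = ~(((~(a1 ^ a3)) & a1) & a1)
n4 = a2 | n3 = a2 | (~(((~(a1 ^ a3)) & a1) & a1))
n5 = ~(a2 ^ n4) = ~(a2 ^ (a2 | (~(((~(a1 ^ a3)) & a1) & a1))))

~(a2 ^ (a2 | (~(((~(a1 ^ a3)) & a1) & a1))))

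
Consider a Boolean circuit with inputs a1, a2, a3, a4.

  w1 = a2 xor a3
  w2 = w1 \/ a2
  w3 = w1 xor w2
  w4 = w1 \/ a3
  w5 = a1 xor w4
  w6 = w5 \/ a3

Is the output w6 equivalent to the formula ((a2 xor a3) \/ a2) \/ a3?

w1 = a2 xor a3
w4 = w1 \/ a3 = (a2 xor a3) \/ a3
w5 = a1 xor w4 = a1 xor ((a2 xor a3) \/ a3)
w6 = w5 \/ a3 = (a1 xor ((a2 xor a3) \/ a3)) \/ a3
At a1=1, a2=0, a3=0, a4=0: circuit gives 1, formula gives 0.

No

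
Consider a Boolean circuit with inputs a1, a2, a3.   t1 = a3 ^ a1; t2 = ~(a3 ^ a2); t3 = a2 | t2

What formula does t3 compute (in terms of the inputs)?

a2 | (~(a3 ^ a2))

t2 = ~(a3 ^ a2)
t3 = a2 | t2 = a2 | (~(a3 ^ a2))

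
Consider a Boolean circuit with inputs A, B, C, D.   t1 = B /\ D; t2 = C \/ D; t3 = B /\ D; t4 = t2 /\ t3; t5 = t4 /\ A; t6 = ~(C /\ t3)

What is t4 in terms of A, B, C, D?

t2 = C \/ D
t3 = B /\ D
t4 = t2 /\ t3 = (C \/ D) /\ (B /\ D)

(C \/ D) /\ (B /\ D)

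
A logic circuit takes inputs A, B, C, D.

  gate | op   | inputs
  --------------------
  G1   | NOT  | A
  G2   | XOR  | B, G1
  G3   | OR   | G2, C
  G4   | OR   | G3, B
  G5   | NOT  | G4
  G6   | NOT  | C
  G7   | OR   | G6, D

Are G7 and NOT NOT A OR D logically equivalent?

G6 = NOT C
G7 = G6 OR D = NOT C OR D
At A=0, B=0, C=0, D=0: circuit gives 1, formula gives 0.

No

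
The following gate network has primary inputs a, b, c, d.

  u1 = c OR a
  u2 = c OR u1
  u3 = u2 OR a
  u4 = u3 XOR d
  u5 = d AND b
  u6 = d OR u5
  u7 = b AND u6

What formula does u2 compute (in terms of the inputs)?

u1 = c OR a
u2 = c OR u1 = c OR (c OR a)

c OR (c OR a)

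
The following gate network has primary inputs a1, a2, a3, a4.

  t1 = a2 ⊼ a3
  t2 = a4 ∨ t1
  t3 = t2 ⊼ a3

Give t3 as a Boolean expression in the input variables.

t1 = a2 ⊼ a3
t2 = a4 ∨ t1 = a4 ∨ (a2 ⊼ a3)
t3 = t2 ⊼ a3 = (a4 ∨ (a2 ⊼ a3)) ⊼ a3

(a4 ∨ (a2 ⊼ a3)) ⊼ a3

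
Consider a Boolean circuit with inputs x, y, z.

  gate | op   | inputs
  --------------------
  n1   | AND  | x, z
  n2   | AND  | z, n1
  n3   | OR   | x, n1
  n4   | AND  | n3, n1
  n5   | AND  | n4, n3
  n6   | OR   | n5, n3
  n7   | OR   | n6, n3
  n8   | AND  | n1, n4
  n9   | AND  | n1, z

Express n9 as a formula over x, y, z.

n1 = x AND z
n9 = n1 AND z = (x AND z) AND z

(x AND z) AND z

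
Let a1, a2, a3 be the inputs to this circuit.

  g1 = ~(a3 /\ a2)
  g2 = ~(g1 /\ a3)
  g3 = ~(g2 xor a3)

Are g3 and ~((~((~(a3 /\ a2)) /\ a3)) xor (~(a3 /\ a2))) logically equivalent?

g1 = ~(a3 /\ a2)
g2 = ~(g1 /\ a3) = ~((~(a3 /\ a2)) /\ a3)
g3 = ~(g2 xor a3) = ~((~((~(a3 /\ a2)) /\ a3)) xor a3)
At a1=0, a2=0, a3=0: circuit gives 0, formula gives 1.

No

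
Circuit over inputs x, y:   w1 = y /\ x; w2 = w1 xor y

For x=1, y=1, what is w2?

w1 = 1 /\ 1 = 1
w2 = 1 xor 1 = 0

0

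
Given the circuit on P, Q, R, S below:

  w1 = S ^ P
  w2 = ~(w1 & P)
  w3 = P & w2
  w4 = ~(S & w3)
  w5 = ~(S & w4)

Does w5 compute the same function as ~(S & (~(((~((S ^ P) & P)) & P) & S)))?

w1 = S ^ P
w2 = ~(w1 & P) = ~((S ^ P) & P)
w3 = P & w2 = P & (~((S ^ P) & P))
w4 = ~(S & w3) = ~(S & (P & (~((S ^ P) & P))))
w5 = ~(S & w4) = ~(S & (~(S & (P & (~((S ^ P) & P))))))
At P=0, Q=0, R=0, S=1: circuit gives 0, formula gives 0.
At P=0, Q=0, R=0, S=0: circuit gives 1, formula gives 1.
Agrees on all 16 inputs.

Yes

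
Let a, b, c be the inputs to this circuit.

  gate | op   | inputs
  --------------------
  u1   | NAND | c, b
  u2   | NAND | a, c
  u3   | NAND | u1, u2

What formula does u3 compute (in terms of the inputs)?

(c NAND b) NAND (a NAND c)

u1 = c NAND b
u2 = a NAND c
u3 = u1 NAND u2 = (c NAND b) NAND (a NAND c)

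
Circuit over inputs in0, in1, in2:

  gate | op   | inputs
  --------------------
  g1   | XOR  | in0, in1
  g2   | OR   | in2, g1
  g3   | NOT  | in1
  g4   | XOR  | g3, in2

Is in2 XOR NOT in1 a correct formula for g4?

g3 = NOT in1
g4 = g3 XOR in2 = NOT in1 XOR in2
At in0=0, in1=0, in2=1: circuit gives 0, formula gives 0.
At in0=0, in1=0, in2=0: circuit gives 1, formula gives 1.
Agrees on all 8 inputs.

Yes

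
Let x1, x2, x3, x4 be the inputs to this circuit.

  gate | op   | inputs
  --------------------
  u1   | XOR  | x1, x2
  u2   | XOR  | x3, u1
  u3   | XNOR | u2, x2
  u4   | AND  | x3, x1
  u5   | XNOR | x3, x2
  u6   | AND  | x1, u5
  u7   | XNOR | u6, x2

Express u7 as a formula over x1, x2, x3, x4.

u5 = x3 XNOR x2
u6 = x1 AND u5 = x1 AND (x3 XNOR x2)
u7 = u6 XNOR x2 = (x1 AND (x3 XNOR x2)) XNOR x2

(x1 AND (x3 XNOR x2)) XNOR x2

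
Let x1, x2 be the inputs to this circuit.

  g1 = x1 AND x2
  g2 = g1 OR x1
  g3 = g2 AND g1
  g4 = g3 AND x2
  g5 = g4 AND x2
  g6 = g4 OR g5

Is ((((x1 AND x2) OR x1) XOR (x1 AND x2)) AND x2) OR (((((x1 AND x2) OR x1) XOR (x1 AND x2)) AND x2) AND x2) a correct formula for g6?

g1 = x1 AND x2
g2 = g1 OR x1 = (x1 AND x2) OR x1
g3 = g2 AND g1 = ((x1 AND x2) OR x1) AND (x1 AND x2)
g4 = g3 AND x2 = (((x1 AND x2) OR x1) AND (x1 AND x2)) AND x2
g5 = g4 AND x2 = ((((x1 AND x2) OR x1) AND (x1 AND x2)) AND x2) AND x2
g6 = g4 OR g5 = ((((x1 AND x2) OR x1) AND (x1 AND x2)) AND x2) OR (((((x1 AND x2) OR x1) AND (x1 AND x2)) AND x2) AND x2)
At x1=1, x2=1: circuit gives 1, formula gives 0.

No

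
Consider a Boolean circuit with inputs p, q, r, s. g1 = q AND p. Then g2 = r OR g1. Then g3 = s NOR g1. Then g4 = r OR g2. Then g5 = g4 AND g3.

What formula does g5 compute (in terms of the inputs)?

(r OR (r OR (q AND p))) AND (s NOR (q AND p))

g1 = q AND p
g2 = r OR g1 = r OR (q AND p)
g3 = s NOR g1 = s NOR (q AND p)
g4 = r OR g2 = r OR (r OR (q AND p))
g5 = g4 AND g3 = (r OR (r OR (q AND p))) AND (s NOR (q AND p))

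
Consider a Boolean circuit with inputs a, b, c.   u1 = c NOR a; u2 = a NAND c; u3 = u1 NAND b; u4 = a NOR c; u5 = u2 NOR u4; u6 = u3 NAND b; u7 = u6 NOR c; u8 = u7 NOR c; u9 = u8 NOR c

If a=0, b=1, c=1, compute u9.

u1 = 1 NOR 0 = 0
u3 = 0 NAND 1 = 1
u6 = 1 NAND 1 = 0
u7 = 0 NOR 1 = 0
u8 = 0 NOR 1 = 0
u9 = 0 NOR 1 = 0

0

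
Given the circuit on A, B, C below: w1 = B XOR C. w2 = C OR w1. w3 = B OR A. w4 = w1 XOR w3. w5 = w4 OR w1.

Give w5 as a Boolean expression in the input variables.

((B XOR C) XOR (B OR A)) OR (B XOR C)

w1 = B XOR C
w3 = B OR A
w4 = w1 XOR w3 = (B XOR C) XOR (B OR A)
w5 = w4 OR w1 = ((B XOR C) XOR (B OR A)) OR (B XOR C)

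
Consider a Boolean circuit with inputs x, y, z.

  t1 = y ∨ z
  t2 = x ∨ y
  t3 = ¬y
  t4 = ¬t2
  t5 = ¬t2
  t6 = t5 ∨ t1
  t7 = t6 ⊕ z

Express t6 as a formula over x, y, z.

¬(x ∨ y) ∨ (y ∨ z)

t1 = y ∨ z
t2 = x ∨ y
t5 = ¬t2 = ¬(x ∨ y)
t6 = t5 ∨ t1 = ¬(x ∨ y) ∨ (y ∨ z)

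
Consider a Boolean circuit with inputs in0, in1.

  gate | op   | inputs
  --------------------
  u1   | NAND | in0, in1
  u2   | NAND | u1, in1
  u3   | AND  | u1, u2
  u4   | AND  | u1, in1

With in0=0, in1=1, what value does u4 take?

u1 = 0 NAND 1 = 1
u4 = 1 AND 1 = 1

1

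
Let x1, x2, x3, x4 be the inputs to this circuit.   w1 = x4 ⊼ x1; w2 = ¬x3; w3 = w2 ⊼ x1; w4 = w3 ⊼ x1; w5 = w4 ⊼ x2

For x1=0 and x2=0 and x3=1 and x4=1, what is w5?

w2 = ¬1 = 0
w3 = 0 ⊼ 0 = 1
w4 = 1 ⊼ 0 = 1
w5 = 1 ⊼ 0 = 1

1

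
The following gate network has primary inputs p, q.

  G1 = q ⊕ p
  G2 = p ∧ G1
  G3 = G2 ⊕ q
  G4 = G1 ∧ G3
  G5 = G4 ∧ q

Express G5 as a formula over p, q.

G1 = q ⊕ p
G2 = p ∧ G1 = p ∧ (q ⊕ p)
G3 = G2 ⊕ q = (p ∧ (q ⊕ p)) ⊕ q
G4 = G1 ∧ G3 = (q ⊕ p) ∧ ((p ∧ (q ⊕ p)) ⊕ q)
G5 = G4 ∧ q = ((q ⊕ p) ∧ ((p ∧ (q ⊕ p)) ⊕ q)) ∧ q

((q ⊕ p) ∧ ((p ∧ (q ⊕ p)) ⊕ q)) ∧ q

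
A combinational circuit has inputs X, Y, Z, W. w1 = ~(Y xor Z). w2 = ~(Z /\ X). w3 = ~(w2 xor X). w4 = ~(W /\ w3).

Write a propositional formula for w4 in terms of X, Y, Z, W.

~(W /\ (~((~(Z /\ X)) xor X)))

w2 = ~(Z /\ X)
w3 = ~(w2 xor X) = ~((~(Z /\ X)) xor X)
w4 = ~(W /\ w3) = ~(W /\ (~((~(Z /\ X)) xor X)))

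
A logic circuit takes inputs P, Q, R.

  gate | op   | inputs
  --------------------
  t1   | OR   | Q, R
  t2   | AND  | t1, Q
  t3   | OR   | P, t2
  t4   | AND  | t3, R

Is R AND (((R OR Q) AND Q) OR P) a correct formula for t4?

t1 = Q OR R
t2 = t1 AND Q = (Q OR R) AND Q
t3 = P OR t2 = P OR ((Q OR R) AND Q)
t4 = t3 AND R = (P OR ((Q OR R) AND Q)) AND R
At P=0, Q=0, R=0: circuit gives 0, formula gives 0.
At P=0, Q=1, R=1: circuit gives 1, formula gives 1.
Agrees on all 8 inputs.

Yes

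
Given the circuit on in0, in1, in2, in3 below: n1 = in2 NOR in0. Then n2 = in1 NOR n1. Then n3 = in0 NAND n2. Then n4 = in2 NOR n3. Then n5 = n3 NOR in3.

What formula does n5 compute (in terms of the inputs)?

(in0 NAND (in1 NOR (in2 NOR in0))) NOR in3

n1 = in2 NOR in0
n2 = in1 NOR n1 = in1 NOR (in2 NOR in0)
n3 = in0 NAND n2 = in0 NAND (in1 NOR (in2 NOR in0))
n5 = n3 NOR in3 = (in0 NAND (in1 NOR (in2 NOR in0))) NOR in3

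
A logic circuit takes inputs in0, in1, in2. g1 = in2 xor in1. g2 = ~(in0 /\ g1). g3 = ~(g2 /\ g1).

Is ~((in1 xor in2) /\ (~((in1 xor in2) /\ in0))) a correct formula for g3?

Yes

g1 = in2 xor in1
g2 = ~(in0 /\ g1) = ~(in0 /\ (in2 xor in1))
g3 = ~(g2 /\ g1) = ~((~(in0 /\ (in2 xor in1))) /\ (in2 xor in1))
At in0=0, in1=0, in2=1: circuit gives 0, formula gives 0.
At in0=0, in1=0, in2=0: circuit gives 1, formula gives 1.
Agrees on all 8 inputs.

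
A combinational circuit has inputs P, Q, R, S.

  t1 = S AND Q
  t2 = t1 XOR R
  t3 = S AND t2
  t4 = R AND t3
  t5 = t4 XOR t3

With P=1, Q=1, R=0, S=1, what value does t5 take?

1

t1 = 1 AND 1 = 1
t2 = 1 XOR 0 = 1
t3 = 1 AND 1 = 1
t4 = 0 AND 1 = 0
t5 = 0 XOR 1 = 1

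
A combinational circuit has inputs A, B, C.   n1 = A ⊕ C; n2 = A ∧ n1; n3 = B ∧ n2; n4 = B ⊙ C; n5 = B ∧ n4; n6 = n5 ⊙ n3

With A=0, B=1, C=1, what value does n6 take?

0

n1 = 0 ⊕ 1 = 1
n2 = 0 ∧ 1 = 0
n3 = 1 ∧ 0 = 0
n4 = 1 ⊙ 1 = 1
n5 = 1 ∧ 1 = 1
n6 = 1 ⊙ 0 = 0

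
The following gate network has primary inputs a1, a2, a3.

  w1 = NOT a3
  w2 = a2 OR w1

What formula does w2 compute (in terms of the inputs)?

a2 OR NOT a3

w1 = NOT a3
w2 = a2 OR w1 = a2 OR NOT a3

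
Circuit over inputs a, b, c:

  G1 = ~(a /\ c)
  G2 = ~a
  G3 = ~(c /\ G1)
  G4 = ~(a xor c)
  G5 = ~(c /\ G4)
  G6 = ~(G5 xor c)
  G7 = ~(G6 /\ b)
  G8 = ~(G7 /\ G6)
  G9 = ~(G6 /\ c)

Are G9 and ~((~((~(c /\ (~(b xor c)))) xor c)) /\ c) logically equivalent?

No

G4 = ~(a xor c)
G5 = ~(c /\ G4) = ~(c /\ (~(a xor c)))
G6 = ~(G5 xor c) = ~((~(c /\ (~(a xor c)))) xor c)
G9 = ~(G6 /\ c) = ~((~((~(c /\ (~(a xor c)))) xor c)) /\ c)
At a=0, b=1, c=1: circuit gives 0, formula gives 1.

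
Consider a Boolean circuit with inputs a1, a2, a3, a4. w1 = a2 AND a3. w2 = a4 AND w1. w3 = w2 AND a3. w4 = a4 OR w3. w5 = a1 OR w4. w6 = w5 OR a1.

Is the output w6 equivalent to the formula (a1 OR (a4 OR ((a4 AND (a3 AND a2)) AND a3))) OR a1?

w1 = a2 AND a3
w2 = a4 AND w1 = a4 AND (a2 AND a3)
w3 = w2 AND a3 = (a4 AND (a2 AND a3)) AND a3
w4 = a4 OR w3 = a4 OR ((a4 AND (a2 AND a3)) AND a3)
w5 = a1 OR w4 = a1 OR (a4 OR ((a4 AND (a2 AND a3)) AND a3))
w6 = w5 OR a1 = (a1 OR (a4 OR ((a4 AND (a2 AND a3)) AND a3))) OR a1
At a1=0, a2=0, a3=0, a4=0: circuit gives 0, formula gives 0.
At a1=0, a2=0, a3=0, a4=1: circuit gives 1, formula gives 1.
Agrees on all 16 inputs.

Yes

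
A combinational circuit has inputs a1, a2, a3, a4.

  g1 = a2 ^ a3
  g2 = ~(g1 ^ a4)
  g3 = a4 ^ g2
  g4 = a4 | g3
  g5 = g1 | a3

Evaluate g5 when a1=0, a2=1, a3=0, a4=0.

g1 = 1 ^ 0 = 1
g5 = 1 | 0 = 1

1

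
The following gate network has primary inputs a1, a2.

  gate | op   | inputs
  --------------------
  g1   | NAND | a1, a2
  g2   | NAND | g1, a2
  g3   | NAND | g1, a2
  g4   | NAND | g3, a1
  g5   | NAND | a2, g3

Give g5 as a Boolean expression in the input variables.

g1 = a1 NAND a2
g3 = g1 NAND a2 = (a1 NAND a2) NAND a2
g5 = a2 NAND g3 = a2 NAND ((a1 NAND a2) NAND a2)

a2 NAND ((a1 NAND a2) NAND a2)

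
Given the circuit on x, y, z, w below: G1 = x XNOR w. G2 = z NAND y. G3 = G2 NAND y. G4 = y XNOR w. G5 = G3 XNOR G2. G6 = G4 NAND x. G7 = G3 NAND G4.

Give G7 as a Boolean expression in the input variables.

G2 = z NAND y
G3 = G2 NAND y = (z NAND y) NAND y
G4 = y XNOR w
G7 = G3 NAND G4 = ((z NAND y) NAND y) NAND (y XNOR w)

((z NAND y) NAND y) NAND (y XNOR w)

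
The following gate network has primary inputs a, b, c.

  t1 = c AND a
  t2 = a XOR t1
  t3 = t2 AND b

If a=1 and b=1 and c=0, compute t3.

t1 = 0 AND 1 = 0
t2 = 1 XOR 0 = 1
t3 = 1 AND 1 = 1

1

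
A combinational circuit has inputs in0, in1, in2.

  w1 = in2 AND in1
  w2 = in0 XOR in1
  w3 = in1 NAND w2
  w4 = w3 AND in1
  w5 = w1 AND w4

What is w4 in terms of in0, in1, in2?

(in1 NAND (in0 XOR in1)) AND in1

w2 = in0 XOR in1
w3 = in1 NAND w2 = in1 NAND (in0 XOR in1)
w4 = w3 AND in1 = (in1 NAND (in0 XOR in1)) AND in1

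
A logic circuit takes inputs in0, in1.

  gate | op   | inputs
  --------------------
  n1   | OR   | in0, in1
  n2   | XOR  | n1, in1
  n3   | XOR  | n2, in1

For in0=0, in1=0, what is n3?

n1 = 0 OR 0 = 0
n2 = 0 XOR 0 = 0
n3 = 0 XOR 0 = 0

0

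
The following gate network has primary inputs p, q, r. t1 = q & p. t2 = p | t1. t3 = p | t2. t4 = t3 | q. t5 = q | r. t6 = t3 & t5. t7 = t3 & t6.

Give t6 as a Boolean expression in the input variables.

t1 = q & p
t2 = p | t1 = p | (q & p)
t3 = p | t2 = p | (p | (q & p))
t5 = q | r
t6 = t3 & t5 = (p | (p | (q & p))) & (q | r)

(p | (p | (q & p))) & (q | r)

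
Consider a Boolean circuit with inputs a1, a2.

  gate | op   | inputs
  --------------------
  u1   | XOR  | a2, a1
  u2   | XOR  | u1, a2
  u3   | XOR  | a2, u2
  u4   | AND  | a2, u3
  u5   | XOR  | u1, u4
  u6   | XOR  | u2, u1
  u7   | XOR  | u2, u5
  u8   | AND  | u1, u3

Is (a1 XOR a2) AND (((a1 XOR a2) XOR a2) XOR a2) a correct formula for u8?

Yes

u1 = a2 XOR a1
u2 = u1 XOR a2 = (a2 XOR a1) XOR a2
u3 = a2 XOR u2 = a2 XOR ((a2 XOR a1) XOR a2)
u8 = u1 AND u3 = (a2 XOR a1) AND (a2 XOR ((a2 XOR a1) XOR a2))
At a1=0, a2=0: circuit gives 0, formula gives 0.
At a1=0, a2=1: circuit gives 1, formula gives 1.
Agrees on all 4 inputs.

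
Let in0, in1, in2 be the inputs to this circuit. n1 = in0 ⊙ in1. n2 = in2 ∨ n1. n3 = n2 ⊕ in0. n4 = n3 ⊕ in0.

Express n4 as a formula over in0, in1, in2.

n1 = in0 ⊙ in1
n2 = in2 ∨ n1 = in2 ∨ (in0 ⊙ in1)
n3 = n2 ⊕ in0 = (in2 ∨ (in0 ⊙ in1)) ⊕ in0
n4 = n3 ⊕ in0 = ((in2 ∨ (in0 ⊙ in1)) ⊕ in0) ⊕ in0

((in2 ∨ (in0 ⊙ in1)) ⊕ in0) ⊕ in0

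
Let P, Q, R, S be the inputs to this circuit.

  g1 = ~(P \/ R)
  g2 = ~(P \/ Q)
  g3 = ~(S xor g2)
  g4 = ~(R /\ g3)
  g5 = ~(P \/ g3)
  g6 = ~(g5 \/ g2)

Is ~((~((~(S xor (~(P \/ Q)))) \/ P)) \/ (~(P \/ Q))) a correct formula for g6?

g2 = ~(P \/ Q)
g3 = ~(S xor g2) = ~(S xor (~(P \/ Q)))
g5 = ~(P \/ g3) = ~(P \/ (~(S xor (~(P \/ Q)))))
g6 = ~(g5 \/ g2) = ~((~(P \/ (~(S xor (~(P \/ Q)))))) \/ (~(P \/ Q)))
At P=0, Q=0, R=0, S=0: circuit gives 0, formula gives 0.
At P=0, Q=1, R=0, S=0: circuit gives 1, formula gives 1.
Agrees on all 16 inputs.

Yes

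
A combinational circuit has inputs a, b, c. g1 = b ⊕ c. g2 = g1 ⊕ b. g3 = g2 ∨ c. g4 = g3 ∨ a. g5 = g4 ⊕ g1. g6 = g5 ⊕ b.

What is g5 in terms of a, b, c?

((((b ⊕ c) ⊕ b) ∨ c) ∨ a) ⊕ (b ⊕ c)

g1 = b ⊕ c
g2 = g1 ⊕ b = (b ⊕ c) ⊕ b
g3 = g2 ∨ c = ((b ⊕ c) ⊕ b) ∨ c
g4 = g3 ∨ a = (((b ⊕ c) ⊕ b) ∨ c) ∨ a
g5 = g4 ⊕ g1 = ((((b ⊕ c) ⊕ b) ∨ c) ∨ a) ⊕ (b ⊕ c)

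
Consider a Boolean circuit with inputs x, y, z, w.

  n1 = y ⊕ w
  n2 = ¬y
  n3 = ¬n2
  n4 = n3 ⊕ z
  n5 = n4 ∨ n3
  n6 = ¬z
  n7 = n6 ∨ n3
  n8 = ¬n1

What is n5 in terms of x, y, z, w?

n2 = ¬y
n3 = ¬n2 = ¬¬y
n4 = n3 ⊕ z = ¬¬y ⊕ z
n5 = n4 ∨ n3 = (¬¬y ⊕ z) ∨ ¬¬y

(¬¬y ⊕ z) ∨ ¬¬y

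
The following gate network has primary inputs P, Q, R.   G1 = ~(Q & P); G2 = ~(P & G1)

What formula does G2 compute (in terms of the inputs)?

G1 = ~(Q & P)
G2 = ~(P & G1) = ~(P & (~(Q & P)))

~(P & (~(Q & P)))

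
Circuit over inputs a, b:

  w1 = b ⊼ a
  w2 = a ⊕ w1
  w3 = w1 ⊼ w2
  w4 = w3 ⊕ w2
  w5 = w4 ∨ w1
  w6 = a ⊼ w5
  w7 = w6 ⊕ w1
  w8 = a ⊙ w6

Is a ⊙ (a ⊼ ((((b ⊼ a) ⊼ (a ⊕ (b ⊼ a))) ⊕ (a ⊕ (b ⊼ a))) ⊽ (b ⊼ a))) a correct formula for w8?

No

w1 = b ⊼ a
w2 = a ⊕ w1 = a ⊕ (b ⊼ a)
w3 = w1 ⊼ w2 = (b ⊼ a) ⊼ (a ⊕ (b ⊼ a))
w4 = w3 ⊕ w2 = ((b ⊼ a) ⊼ (a ⊕ (b ⊼ a))) ⊕ (a ⊕ (b ⊼ a))
w5 = w4 ∨ w1 = (((b ⊼ a) ⊼ (a ⊕ (b ⊼ a))) ⊕ (a ⊕ (b ⊼ a))) ∨ (b ⊼ a)
w6 = a ⊼ w5 = a ⊼ ((((b ⊼ a) ⊼ (a ⊕ (b ⊼ a))) ⊕ (a ⊕ (b ⊼ a))) ∨ (b ⊼ a))
w8 = a ⊙ w6 = a ⊙ (a ⊼ ((((b ⊼ a) ⊼ (a ⊕ (b ⊼ a))) ⊕ (a ⊕ (b ⊼ a))) ∨ (b ⊼ a)))
At a=1, b=0: circuit gives 0, formula gives 1.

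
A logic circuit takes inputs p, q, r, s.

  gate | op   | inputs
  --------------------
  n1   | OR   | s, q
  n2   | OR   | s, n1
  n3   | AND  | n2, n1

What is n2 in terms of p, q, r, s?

s OR (s OR q)

n1 = s OR q
n2 = s OR n1 = s OR (s OR q)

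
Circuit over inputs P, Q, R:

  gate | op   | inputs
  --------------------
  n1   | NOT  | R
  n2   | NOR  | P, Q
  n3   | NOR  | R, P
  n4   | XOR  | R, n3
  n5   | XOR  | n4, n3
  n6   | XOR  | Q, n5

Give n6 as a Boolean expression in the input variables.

n3 = R NOR P
n4 = R XOR n3 = R XOR (R NOR P)
n5 = n4 XOR n3 = (R XOR (R NOR P)) XOR (R NOR P)
n6 = Q XOR n5 = Q XOR ((R XOR (R NOR P)) XOR (R NOR P))

Q XOR ((R XOR (R NOR P)) XOR (R NOR P))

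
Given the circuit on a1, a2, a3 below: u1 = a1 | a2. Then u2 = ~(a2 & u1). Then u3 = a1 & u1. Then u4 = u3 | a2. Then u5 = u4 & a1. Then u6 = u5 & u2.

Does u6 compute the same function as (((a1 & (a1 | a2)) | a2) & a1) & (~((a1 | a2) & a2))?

u1 = a1 | a2
u2 = ~(a2 & u1) = ~(a2 & (a1 | a2))
u3 = a1 & u1 = a1 & (a1 | a2)
u4 = u3 | a2 = (a1 & (a1 | a2)) | a2
u5 = u4 & a1 = ((a1 & (a1 | a2)) | a2) & a1
u6 = u5 & u2 = (((a1 & (a1 | a2)) | a2) & a1) & (~(a2 & (a1 | a2)))
At a1=0, a2=0, a3=0: circuit gives 0, formula gives 0.
At a1=1, a2=0, a3=0: circuit gives 1, formula gives 1.
Agrees on all 8 inputs.

Yes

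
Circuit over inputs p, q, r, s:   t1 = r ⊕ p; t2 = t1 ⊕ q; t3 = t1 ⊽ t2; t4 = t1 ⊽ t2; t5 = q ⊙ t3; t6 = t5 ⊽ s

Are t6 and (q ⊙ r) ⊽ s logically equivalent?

t1 = r ⊕ p
t2 = t1 ⊕ q = (r ⊕ p) ⊕ q
t3 = t1 ⊽ t2 = (r ⊕ p) ⊽ ((r ⊕ p) ⊕ q)
t5 = q ⊙ t3 = q ⊙ ((r ⊕ p) ⊽ ((r ⊕ p) ⊕ q))
t6 = t5 ⊽ s = (q ⊙ ((r ⊕ p) ⊽ ((r ⊕ p) ⊕ q))) ⊽ s
At p=0, q=0, r=0, s=0: circuit gives 1, formula gives 0.

No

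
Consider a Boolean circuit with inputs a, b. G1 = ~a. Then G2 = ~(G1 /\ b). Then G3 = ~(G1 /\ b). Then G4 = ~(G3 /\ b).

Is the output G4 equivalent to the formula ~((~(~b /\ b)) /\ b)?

No

G1 = ~a
G3 = ~(G1 /\ b) = ~(~a /\ b)
G4 = ~(G3 /\ b) = ~((~(~a /\ b)) /\ b)
At a=0, b=1: circuit gives 1, formula gives 0.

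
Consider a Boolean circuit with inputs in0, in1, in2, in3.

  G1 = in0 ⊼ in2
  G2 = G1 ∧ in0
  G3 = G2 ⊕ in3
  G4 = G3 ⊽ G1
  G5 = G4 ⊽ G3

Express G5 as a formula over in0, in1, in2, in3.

G1 = in0 ⊼ in2
G2 = G1 ∧ in0 = (in0 ⊼ in2) ∧ in0
G3 = G2 ⊕ in3 = ((in0 ⊼ in2) ∧ in0) ⊕ in3
G4 = G3 ⊽ G1 = (((in0 ⊼ in2) ∧ in0) ⊕ in3) ⊽ (in0 ⊼ in2)
G5 = G4 ⊽ G3 = ((((in0 ⊼ in2) ∧ in0) ⊕ in3) ⊽ (in0 ⊼ in2)) ⊽ (((in0 ⊼ in2) ∧ in0) ⊕ in3)

((((in0 ⊼ in2) ∧ in0) ⊕ in3) ⊽ (in0 ⊼ in2)) ⊽ (((in0 ⊼ in2) ∧ in0) ⊕ in3)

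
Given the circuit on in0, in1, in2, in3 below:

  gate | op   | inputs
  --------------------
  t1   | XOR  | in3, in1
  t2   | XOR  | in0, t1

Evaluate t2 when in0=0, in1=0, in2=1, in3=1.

t1 = 1 XOR 0 = 1
t2 = 0 XOR 1 = 1

1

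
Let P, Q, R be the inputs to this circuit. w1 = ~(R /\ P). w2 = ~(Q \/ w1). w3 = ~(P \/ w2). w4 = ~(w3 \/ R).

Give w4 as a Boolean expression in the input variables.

~((~(P \/ (~(Q \/ (~(R /\ P)))))) \/ R)

w1 = ~(R /\ P)
w2 = ~(Q \/ w1) = ~(Q \/ (~(R /\ P)))
w3 = ~(P \/ w2) = ~(P \/ (~(Q \/ (~(R /\ P)))))
w4 = ~(w3 \/ R) = ~((~(P \/ (~(Q \/ (~(R /\ P)))))) \/ R)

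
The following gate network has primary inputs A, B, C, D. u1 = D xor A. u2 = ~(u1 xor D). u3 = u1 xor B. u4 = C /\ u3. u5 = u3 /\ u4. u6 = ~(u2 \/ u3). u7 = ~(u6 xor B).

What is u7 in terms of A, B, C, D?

~((~((~((D xor A) xor D)) \/ ((D xor A) xor B))) xor B)

u1 = D xor A
u2 = ~(u1 xor D) = ~((D xor A) xor D)
u3 = u1 xor B = (D xor A) xor B
u6 = ~(u2 \/ u3) = ~((~((D xor A) xor D)) \/ ((D xor A) xor B))
u7 = ~(u6 xor B) = ~((~((~((D xor A) xor D)) \/ ((D xor A) xor B))) xor B)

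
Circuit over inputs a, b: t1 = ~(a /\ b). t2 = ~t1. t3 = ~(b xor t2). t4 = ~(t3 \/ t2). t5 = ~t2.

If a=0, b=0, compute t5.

1

t1 = ~(0 /\ 0) = 1
t2 = ~1 = 0
t5 = ~0 = 1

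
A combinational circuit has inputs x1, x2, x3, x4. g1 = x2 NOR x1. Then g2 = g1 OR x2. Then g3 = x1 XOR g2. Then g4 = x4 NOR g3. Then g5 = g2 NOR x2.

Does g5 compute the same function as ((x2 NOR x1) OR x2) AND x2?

No

g1 = x2 NOR x1
g2 = g1 OR x2 = (x2 NOR x1) OR x2
g5 = g2 NOR x2 = ((x2 NOR x1) OR x2) NOR x2
At x1=0, x2=1, x3=0, x4=0: circuit gives 0, formula gives 1.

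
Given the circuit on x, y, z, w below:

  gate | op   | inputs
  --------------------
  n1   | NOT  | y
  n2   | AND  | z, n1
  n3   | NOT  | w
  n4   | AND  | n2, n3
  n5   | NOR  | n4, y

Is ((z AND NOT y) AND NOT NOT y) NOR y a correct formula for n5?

n1 = NOT y
n2 = z AND n1 = z AND NOT y
n3 = NOT w
n4 = n2 AND n3 = (z AND NOT y) AND NOT w
n5 = n4 NOR y = ((z AND NOT y) AND NOT w) NOR y
At x=0, y=0, z=1, w=0: circuit gives 0, formula gives 1.

No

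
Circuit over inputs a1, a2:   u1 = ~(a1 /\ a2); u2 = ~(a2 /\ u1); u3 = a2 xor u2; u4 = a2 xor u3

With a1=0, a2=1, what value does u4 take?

0

u1 = ~(0 /\ 1) = 1
u2 = ~(1 /\ 1) = 0
u3 = 1 xor 0 = 1
u4 = 1 xor 1 = 0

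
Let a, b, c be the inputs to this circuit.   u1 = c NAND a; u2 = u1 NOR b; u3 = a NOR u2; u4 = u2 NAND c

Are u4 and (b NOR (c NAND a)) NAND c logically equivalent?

Yes

u1 = c NAND a
u2 = u1 NOR b = (c NAND a) NOR b
u4 = u2 NAND c = ((c NAND a) NOR b) NAND c
At a=1, b=0, c=1: circuit gives 0, formula gives 0.
At a=0, b=0, c=0: circuit gives 1, formula gives 1.
Agrees on all 8 inputs.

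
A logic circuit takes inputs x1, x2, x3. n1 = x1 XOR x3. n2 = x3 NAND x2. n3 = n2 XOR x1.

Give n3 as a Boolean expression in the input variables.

n2 = x3 NAND x2
n3 = n2 XOR x1 = (x3 NAND x2) XOR x1

(x3 NAND x2) XOR x1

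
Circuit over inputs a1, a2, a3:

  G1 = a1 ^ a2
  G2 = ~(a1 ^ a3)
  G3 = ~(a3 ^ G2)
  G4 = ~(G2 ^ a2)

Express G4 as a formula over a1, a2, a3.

G2 = ~(a1 ^ a3)
G4 = ~(G2 ^ a2) = ~((~(a1 ^ a3)) ^ a2)

~((~(a1 ^ a3)) ^ a2)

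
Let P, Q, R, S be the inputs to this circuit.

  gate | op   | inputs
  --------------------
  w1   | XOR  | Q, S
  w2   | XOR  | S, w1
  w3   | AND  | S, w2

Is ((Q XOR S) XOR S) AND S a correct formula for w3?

w1 = Q XOR S
w2 = S XOR w1 = S XOR (Q XOR S)
w3 = S AND w2 = S AND (S XOR (Q XOR S))
At P=0, Q=0, R=0, S=0: circuit gives 0, formula gives 0.
At P=0, Q=1, R=0, S=1: circuit gives 1, formula gives 1.
Agrees on all 16 inputs.

Yes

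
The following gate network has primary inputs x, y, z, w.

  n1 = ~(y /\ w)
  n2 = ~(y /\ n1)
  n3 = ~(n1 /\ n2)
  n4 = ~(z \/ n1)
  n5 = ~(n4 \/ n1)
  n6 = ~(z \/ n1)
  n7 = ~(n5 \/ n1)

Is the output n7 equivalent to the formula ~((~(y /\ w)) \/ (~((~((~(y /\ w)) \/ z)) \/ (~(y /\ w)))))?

Yes

n1 = ~(y /\ w)
n4 = ~(z \/ n1) = ~(z \/ (~(y /\ w)))
n5 = ~(n4 \/ n1) = ~((~(z \/ (~(y /\ w)))) \/ (~(y /\ w)))
n7 = ~(n5 \/ n1) = ~((~((~(z \/ (~(y /\ w)))) \/ (~(y /\ w)))) \/ (~(y /\ w)))
At x=0, y=0, z=0, w=0: circuit gives 0, formula gives 0.
At x=0, y=1, z=0, w=1: circuit gives 1, formula gives 1.
Agrees on all 16 inputs.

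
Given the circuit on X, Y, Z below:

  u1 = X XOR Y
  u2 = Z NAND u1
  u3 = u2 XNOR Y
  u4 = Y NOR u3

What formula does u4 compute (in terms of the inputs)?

Y NOR ((Z NAND (X XOR Y)) XNOR Y)

u1 = X XOR Y
u2 = Z NAND u1 = Z NAND (X XOR Y)
u3 = u2 XNOR Y = (Z NAND (X XOR Y)) XNOR Y
u4 = Y NOR u3 = Y NOR ((Z NAND (X XOR Y)) XNOR Y)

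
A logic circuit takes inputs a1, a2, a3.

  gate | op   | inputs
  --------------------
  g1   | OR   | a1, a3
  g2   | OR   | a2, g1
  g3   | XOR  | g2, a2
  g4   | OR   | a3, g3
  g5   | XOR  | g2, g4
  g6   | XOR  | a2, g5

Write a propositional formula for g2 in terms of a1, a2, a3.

g1 = a1 OR a3
g2 = a2 OR g1 = a2 OR (a1 OR a3)

a2 OR (a1 OR a3)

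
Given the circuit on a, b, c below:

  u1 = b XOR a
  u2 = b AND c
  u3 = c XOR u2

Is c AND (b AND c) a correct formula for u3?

u2 = b AND c
u3 = c XOR u2 = c XOR (b AND c)
At a=0, b=0, c=1: circuit gives 1, formula gives 0.

No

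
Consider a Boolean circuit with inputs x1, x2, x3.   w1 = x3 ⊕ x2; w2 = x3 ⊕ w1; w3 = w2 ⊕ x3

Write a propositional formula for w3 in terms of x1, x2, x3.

(x3 ⊕ (x3 ⊕ x2)) ⊕ x3

w1 = x3 ⊕ x2
w2 = x3 ⊕ w1 = x3 ⊕ (x3 ⊕ x2)
w3 = w2 ⊕ x3 = (x3 ⊕ (x3 ⊕ x2)) ⊕ x3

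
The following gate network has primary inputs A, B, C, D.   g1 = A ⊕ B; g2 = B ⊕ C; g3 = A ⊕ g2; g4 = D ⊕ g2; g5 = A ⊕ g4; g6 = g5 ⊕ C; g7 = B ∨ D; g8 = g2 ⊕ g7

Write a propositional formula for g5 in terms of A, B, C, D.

A ⊕ (D ⊕ (B ⊕ C))

g2 = B ⊕ C
g4 = D ⊕ g2 = D ⊕ (B ⊕ C)
g5 = A ⊕ g4 = A ⊕ (D ⊕ (B ⊕ C))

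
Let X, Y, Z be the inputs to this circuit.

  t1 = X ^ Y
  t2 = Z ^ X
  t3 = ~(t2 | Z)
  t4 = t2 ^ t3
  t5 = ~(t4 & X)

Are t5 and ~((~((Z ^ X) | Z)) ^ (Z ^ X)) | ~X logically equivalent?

Yes

t2 = Z ^ X
t3 = ~(t2 | Z) = ~((Z ^ X) | Z)
t4 = t2 ^ t3 = (Z ^ X) ^ (~((Z ^ X) | Z))
t5 = ~(t4 & X) = ~(((Z ^ X) ^ (~((Z ^ X) | Z))) & X)
At X=1, Y=0, Z=0: circuit gives 0, formula gives 0.
At X=0, Y=0, Z=0: circuit gives 1, formula gives 1.
Agrees on all 8 inputs.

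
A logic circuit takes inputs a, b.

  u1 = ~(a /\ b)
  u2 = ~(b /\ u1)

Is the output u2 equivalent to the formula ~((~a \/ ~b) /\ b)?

Yes

u1 = ~(a /\ b)
u2 = ~(b /\ u1) = ~(b /\ (~(a /\ b)))
At a=0, b=1: circuit gives 0, formula gives 0.
At a=0, b=0: circuit gives 1, formula gives 1.
Agrees on all 4 inputs.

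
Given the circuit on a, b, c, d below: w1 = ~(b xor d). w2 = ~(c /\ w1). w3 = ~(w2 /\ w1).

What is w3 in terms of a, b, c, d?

~((~(c /\ (~(b xor d)))) /\ (~(b xor d)))

w1 = ~(b xor d)
w2 = ~(c /\ w1) = ~(c /\ (~(b xor d)))
w3 = ~(w2 /\ w1) = ~((~(c /\ (~(b xor d)))) /\ (~(b xor d)))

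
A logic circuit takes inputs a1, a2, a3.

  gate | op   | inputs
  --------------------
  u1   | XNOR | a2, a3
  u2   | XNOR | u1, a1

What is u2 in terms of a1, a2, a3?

(a2 XNOR a3) XNOR a1

u1 = a2 XNOR a3
u2 = u1 XNOR a1 = (a2 XNOR a3) XNOR a1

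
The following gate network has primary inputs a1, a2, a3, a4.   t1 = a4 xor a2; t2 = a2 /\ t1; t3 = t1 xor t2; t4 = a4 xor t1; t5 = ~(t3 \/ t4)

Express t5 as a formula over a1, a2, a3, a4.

t1 = a4 xor a2
t2 = a2 /\ t1 = a2 /\ (a4 xor a2)
t3 = t1 xor t2 = (a4 xor a2) xor (a2 /\ (a4 xor a2))
t4 = a4 xor t1 = a4 xor (a4 xor a2)
t5 = ~(t3 \/ t4) = ~(((a4 xor a2) xor (a2 /\ (a4 xor a2))) \/ (a4 xor (a4 xor a2)))

~(((a4 xor a2) xor (a2 /\ (a4 xor a2))) \/ (a4 xor (a4 xor a2)))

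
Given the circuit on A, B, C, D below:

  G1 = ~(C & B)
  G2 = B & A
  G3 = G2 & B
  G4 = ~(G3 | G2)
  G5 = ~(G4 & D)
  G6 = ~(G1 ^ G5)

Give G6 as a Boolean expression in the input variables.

~((~(C & B)) ^ (~((~(((B & A) & B) | (B & A))) & D)))

G1 = ~(C & B)
G2 = B & A
G3 = G2 & B = (B & A) & B
G4 = ~(G3 | G2) = ~(((B & A) & B) | (B & A))
G5 = ~(G4 & D) = ~((~(((B & A) & B) | (B & A))) & D)
G6 = ~(G1 ^ G5) = ~((~(C & B)) ^ (~((~(((B & A) & B) | (B & A))) & D)))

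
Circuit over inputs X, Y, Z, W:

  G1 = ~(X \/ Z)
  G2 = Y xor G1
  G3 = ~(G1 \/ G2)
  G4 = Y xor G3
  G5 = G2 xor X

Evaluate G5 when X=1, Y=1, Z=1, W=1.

0

G1 = ~(1 \/ 1) = 0
G2 = 1 xor 0 = 1
G5 = 1 xor 1 = 0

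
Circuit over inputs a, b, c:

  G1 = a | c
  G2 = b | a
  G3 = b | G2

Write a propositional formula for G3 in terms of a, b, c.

b | (b | a)

G2 = b | a
G3 = b | G2 = b | (b | a)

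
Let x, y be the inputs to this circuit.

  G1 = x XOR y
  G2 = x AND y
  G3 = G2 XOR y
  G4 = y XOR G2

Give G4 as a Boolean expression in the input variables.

y XOR (x AND y)

G2 = x AND y
G4 = y XOR G2 = y XOR (x AND y)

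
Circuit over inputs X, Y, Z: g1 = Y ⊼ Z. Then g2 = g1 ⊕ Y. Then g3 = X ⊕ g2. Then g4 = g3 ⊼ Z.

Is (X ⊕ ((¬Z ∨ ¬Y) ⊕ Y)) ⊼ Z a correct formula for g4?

g1 = Y ⊼ Z
g2 = g1 ⊕ Y = (Y ⊼ Z) ⊕ Y
g3 = X ⊕ g2 = X ⊕ ((Y ⊼ Z) ⊕ Y)
g4 = g3 ⊼ Z = (X ⊕ ((Y ⊼ Z) ⊕ Y)) ⊼ Z
At X=0, Y=0, Z=1: circuit gives 0, formula gives 0.
At X=0, Y=0, Z=0: circuit gives 1, formula gives 1.
Agrees on all 8 inputs.

Yes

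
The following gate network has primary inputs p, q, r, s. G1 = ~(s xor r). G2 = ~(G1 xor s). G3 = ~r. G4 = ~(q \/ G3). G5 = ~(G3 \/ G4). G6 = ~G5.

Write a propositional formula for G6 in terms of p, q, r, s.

G3 = ~r
G4 = ~(q \/ G3) = ~(q \/ ~r)
G5 = ~(G3 \/ G4) = ~(~r \/ (~(q \/ ~r)))
G6 = ~G5 = ~(~(~r \/ (~(q \/ ~r))))

~(~(~r \/ (~(q \/ ~r))))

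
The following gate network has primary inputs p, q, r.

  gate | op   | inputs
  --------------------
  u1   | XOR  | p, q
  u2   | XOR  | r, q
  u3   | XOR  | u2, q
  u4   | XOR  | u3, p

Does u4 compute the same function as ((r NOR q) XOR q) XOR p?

No

u2 = r XOR q
u3 = u2 XOR q = (r XOR q) XOR q
u4 = u3 XOR p = ((r XOR q) XOR q) XOR p
At p=0, q=0, r=0: circuit gives 0, formula gives 1.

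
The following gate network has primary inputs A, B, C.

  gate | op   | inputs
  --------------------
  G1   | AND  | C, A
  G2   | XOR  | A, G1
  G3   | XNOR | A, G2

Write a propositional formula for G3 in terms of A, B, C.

A XNOR (A XOR (C AND A))

G1 = C AND A
G2 = A XOR G1 = A XOR (C AND A)
G3 = A XNOR G2 = A XNOR (A XOR (C AND A))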